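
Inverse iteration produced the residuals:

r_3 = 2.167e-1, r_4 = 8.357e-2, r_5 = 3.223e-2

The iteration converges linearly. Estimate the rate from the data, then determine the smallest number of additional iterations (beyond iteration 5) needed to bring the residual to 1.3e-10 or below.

Rate ρ ≈ r_5/r_4 = 3.223e-2/8.357e-2 = 0.3857.
After j more steps, r_{5+j} ≈ 3.223e-2·ρ^j; need ρ^j ≤ 1.3e-10/3.223e-2 = 4.03351e-09.
j ≥ ln(4.03351e-09)/ln(0.3857) = -19.3286/-0.95270 = 20.288.
So 21 more iterations are needed.

21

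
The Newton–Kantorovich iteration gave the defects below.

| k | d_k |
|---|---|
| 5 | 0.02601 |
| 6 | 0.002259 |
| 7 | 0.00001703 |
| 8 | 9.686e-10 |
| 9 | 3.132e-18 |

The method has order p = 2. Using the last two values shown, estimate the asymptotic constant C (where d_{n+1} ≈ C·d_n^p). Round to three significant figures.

C ≈ d_9 / d_8^2
  = 3.132e-18 / (9.686e-10)^2
  = 3.132e-18 / 9.38186e-19 ≈ 3.3384

3.34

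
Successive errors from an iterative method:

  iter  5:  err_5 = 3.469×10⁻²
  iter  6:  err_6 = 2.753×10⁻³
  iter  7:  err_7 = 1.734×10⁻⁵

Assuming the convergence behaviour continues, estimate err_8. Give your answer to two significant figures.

First estimate the order: p ≈ ln(err_7/err_6) / ln(err_6/err_5) = ln(1.734×10⁻⁵/2.753×10⁻³)/ln(2.753×10⁻³/3.469×10⁻²) = ln(0.00629858)/ln(0.07936) ≈ 2.0000.
Then err_8 ≈ err_7·(err_7/err_6)^p = 1.734×10⁻⁵·(0.00629858)^2.0000 = 1.734×10⁻⁵·3.96721e-05 ≈ 6.879e-10.

6.9e-10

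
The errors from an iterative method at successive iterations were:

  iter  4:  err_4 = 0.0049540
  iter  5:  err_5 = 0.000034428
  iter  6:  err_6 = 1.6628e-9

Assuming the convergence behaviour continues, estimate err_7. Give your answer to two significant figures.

First estimate the order: p ≈ ln(err_6/err_5) / ln(err_5/err_4) = ln(1.6628e-9/0.000034428)/ln(0.000034428/0.0049540) = ln(4.82979e-05)/ln(0.00694954) ≈ 2.0000.
Then err_7 ≈ err_6·(err_6/err_5)^p = 1.6628e-9·(4.82979e-05)^2.0000 = 1.6628e-9·2.33269e-09 ≈ 3.879e-18.

3.9e-18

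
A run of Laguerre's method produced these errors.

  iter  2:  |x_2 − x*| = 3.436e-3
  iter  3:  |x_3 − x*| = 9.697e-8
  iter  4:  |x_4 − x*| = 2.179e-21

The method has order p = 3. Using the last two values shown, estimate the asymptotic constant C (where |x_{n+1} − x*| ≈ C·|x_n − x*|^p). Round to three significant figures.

C ≈ |x_4 − x*| / |x_3 − x*|^3
  = 2.179e-21 / (9.697e-8)^3
  = 2.179e-21 / 9.11826e-22 ≈ 2.3897

2.39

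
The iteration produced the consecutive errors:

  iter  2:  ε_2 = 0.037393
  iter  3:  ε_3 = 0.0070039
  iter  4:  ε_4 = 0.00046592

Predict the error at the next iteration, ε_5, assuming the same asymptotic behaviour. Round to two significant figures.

5.8e-6

First estimate the order: p ≈ ln(ε_4/ε_3) / ln(ε_3/ε_2) = ln(0.00046592/0.0070039)/ln(0.0070039/0.037393) = ln(0.0665229)/ln(0.187305) ≈ 1.6180.
Then ε_5 ≈ ε_4·(ε_4/ε_3)^p = 0.00046592·(0.0665229)^1.6180 = 0.00046592·0.0124614 ≈ 5.806e-06.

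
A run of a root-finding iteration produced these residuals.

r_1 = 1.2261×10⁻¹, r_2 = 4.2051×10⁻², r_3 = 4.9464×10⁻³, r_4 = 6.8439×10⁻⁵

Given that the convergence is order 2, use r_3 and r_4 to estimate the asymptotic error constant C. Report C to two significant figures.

2.8

C ≈ r_4 / r_3^2
  = 6.8439×10⁻⁵ / (4.9464×10⁻³)^2
  = 6.8439×10⁻⁵ / 2.44669e-05 ≈ 2.7972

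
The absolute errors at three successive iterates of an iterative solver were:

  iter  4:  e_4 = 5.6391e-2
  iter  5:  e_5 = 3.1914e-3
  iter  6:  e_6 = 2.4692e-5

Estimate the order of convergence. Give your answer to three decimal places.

1.693

p ≈ ln(e_6/e_5) / ln(e_5/e_4)
  = ln(2.4692e-5/3.1914e-3) / ln(3.1914e-3/5.6391e-2)
  = ln(0.00773704) / ln(0.0565941)
  = -4.861736 / -2.871851 ≈ 1.692893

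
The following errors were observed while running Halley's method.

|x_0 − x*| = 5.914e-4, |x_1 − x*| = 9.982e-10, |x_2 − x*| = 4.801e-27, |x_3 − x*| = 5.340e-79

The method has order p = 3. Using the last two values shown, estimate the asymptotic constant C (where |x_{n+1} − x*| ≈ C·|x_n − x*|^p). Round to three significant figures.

C ≈ |x_3 − x*| / |x_2 − x*|^3
  = 5.340e-79 / (4.801e-27)^3
  = 5.340e-79 / 1.10661e-79 ≈ 4.8255

4.83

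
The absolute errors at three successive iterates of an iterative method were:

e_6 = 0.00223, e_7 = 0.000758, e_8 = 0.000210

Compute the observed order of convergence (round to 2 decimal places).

p ≈ ln(e_8/e_7) / ln(e_7/e_6)
  = ln(0.000210/0.000758) / ln(0.000758/0.00223)
  = ln(0.277045) / ln(0.33991)
  = -1.28358 / -1.07907 ≈ 1.18952

1.19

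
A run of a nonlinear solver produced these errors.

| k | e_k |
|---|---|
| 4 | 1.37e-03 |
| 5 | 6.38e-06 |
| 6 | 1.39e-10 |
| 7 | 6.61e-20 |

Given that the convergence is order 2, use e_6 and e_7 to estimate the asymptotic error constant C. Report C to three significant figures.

C ≈ e_7 / e_6^2
  = 6.61e-20 / (1.39e-10)^2
  = 6.61e-20 / 1.9321e-20 ≈ 3.4211

3.42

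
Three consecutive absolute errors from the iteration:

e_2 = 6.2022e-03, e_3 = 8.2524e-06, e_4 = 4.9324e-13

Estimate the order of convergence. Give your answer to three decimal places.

p ≈ ln(e_4/e_3) / ln(e_3/e_2)
  = ln(4.9324e-13/8.2524e-06) / ln(8.2524e-06/6.2022e-03)
  = ln(5.97693e-08) / ln(0.00133056)
  = -16.632774 / -6.622155 ≈ 2.511686

2.512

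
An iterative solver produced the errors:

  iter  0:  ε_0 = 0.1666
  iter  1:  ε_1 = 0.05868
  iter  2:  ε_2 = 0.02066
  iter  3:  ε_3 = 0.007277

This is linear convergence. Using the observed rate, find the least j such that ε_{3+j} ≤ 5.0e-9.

Rate ρ ≈ ε_3/ε_2 = 0.007277/0.02066 = 0.3522.
After j more steps, ε_{3+j} ≈ 0.007277·ρ^j; need ρ^j ≤ 5.0e-9/0.007277 = 6.87096e-07.
j ≥ ln(6.87096e-07)/ln(0.3522) = -14.1908/-1.04356 = 13.598.
So 14 more iterations are needed.

14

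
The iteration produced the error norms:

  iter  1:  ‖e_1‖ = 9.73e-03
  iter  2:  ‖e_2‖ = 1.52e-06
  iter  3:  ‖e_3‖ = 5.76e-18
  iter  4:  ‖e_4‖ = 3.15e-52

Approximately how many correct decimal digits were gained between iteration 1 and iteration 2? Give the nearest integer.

Digits gained ≈ log₁₀(‖e_1‖/‖e_2‖) = log₁₀(9.73e-03/1.52e-06) = log₁₀(6401.32) ≈ 3.806.

4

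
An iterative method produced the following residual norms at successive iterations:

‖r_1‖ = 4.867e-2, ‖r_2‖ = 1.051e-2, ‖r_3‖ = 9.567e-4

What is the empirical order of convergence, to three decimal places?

p ≈ ln(‖r_3‖/‖r_2‖) / ln(‖r_2‖/‖r_1‖)
  = ln(9.567e-4/1.051e-2) / ln(1.051e-2/4.867e-2)
  = ln(0.0910276) / ln(0.215944)
  = -2.396593 / -1.532736 ≈ 1.563605

1.564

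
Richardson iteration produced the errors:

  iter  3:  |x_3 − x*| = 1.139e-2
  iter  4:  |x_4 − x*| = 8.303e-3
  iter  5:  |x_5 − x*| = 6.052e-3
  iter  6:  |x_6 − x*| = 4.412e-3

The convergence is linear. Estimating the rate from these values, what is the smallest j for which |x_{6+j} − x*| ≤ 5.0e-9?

44

Rate ρ ≈ |x_6 − x*|/|x_5 − x*| = 4.412e-3/6.052e-3 = 0.7290.
After j more steps, |x_{6+j} − x*| ≈ 4.412e-3·ρ^j; need ρ^j ≤ 5.0e-9/4.412e-3 = 1.13327e-06.
j ≥ ln(1.13327e-06)/ln(0.7290) = -13.6904/-0.31608 = 43.313.
So 44 more iterations are needed.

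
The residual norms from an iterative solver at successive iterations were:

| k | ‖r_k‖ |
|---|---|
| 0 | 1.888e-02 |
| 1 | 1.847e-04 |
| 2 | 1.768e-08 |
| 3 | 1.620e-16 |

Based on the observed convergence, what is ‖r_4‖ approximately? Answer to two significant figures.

1.4e-32

First estimate the order: p ≈ ln(‖r_3‖/‖r_2‖) / ln(‖r_2‖/‖r_1‖) = ln(1.620e-16/1.768e-08)/ln(1.768e-08/1.847e-04) = ln(9.1629e-09)/ln(9.57228e-05) ≈ 2.0000.
Then ‖r_4‖ ≈ ‖r_3‖·(‖r_3‖/‖r_2‖)^p = 1.620e-16·(9.1629e-09)^2.0000 = 1.620e-16·8.39587e-17 ≈ 1.36e-32.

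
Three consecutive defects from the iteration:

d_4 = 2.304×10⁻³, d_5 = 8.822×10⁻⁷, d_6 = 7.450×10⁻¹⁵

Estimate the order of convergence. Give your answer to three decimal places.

2.363

p ≈ ln(d_6/d_5) / ln(d_5/d_4)
  = ln(7.450×10⁻¹⁵/8.822×10⁻⁷) / ln(8.822×10⁻⁷/2.304×10⁻³)
  = ln(8.4448e-09) / ln(0.000382899)
  = -18.589715 / -7.867739 ≈ 2.362777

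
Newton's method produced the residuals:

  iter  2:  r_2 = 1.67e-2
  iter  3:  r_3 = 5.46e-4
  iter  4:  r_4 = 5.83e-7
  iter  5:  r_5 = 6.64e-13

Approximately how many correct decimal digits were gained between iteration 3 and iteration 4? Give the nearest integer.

Digits gained ≈ log₁₀(r_3/r_4) = log₁₀(5.46e-4/5.83e-7) = log₁₀(936.535) ≈ 2.972.

3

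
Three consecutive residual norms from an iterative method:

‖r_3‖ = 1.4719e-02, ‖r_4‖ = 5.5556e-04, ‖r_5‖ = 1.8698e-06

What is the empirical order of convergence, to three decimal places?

1.738

p ≈ ln(‖r_5‖/‖r_4‖) / ln(‖r_4‖/‖r_3‖)
  = ln(1.8698e-06/5.5556e-04) / ln(5.5556e-04/1.4719e-02)
  = ln(0.00336561) / ln(0.0377444)
  = -5.694146 / -3.276918 ≈ 1.737653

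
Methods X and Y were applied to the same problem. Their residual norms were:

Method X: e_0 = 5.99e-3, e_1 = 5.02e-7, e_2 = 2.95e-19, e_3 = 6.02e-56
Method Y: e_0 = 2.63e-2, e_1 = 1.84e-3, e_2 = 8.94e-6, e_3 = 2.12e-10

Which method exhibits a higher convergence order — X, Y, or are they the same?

Method X: p ≈ ln(6.02e-56/2.95e-19)/ln(2.95e-19/5.02e-7) ≈ 3.00.
Method Y: p ≈ ln(2.12e-10/8.94e-6)/ln(8.94e-6/1.84e-3) ≈ 2.00.
Method X has the higher order (≈3.0 vs ≈2.0).

X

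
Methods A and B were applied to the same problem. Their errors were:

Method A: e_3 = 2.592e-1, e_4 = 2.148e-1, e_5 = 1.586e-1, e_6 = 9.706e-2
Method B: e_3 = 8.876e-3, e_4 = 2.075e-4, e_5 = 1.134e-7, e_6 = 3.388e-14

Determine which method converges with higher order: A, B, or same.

B

Method A: p ≈ ln(9.706e-2/1.586e-1)/ln(1.586e-1/2.148e-1) ≈ 1.62.
Method B: p ≈ ln(3.388e-14/1.134e-7)/ln(1.134e-7/2.075e-4) ≈ 2.00.
Method B has the higher order (≈2.0 vs ≈1.6).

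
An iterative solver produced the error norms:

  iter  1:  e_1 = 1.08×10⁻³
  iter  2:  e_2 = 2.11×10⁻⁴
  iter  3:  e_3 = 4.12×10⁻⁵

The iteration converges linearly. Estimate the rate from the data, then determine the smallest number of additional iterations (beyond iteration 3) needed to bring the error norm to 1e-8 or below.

Rate ρ ≈ e_3/e_2 = 4.12×10⁻⁵/2.11×10⁻⁴ = 0.1953.
After j more steps, e_{3+j} ≈ 4.12×10⁻⁵·ρ^j; need ρ^j ≤ 1e-8/4.12×10⁻⁵ = 0.000242718.
j ≥ ln(0.000242718)/ln(0.1953) = -8.3236/-1.63322 = 5.096.
So 6 more iterations are needed.

6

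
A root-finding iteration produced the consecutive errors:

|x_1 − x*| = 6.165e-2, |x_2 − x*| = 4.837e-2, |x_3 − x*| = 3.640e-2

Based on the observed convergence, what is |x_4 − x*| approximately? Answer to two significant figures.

First estimate the order: p ≈ ln(|x_3 − x*|/|x_2 − x*|) / ln(|x_2 − x*|/|x_1 − x*|) = ln(3.640e-2/4.837e-2)/ln(4.837e-2/6.165e-2) = ln(0.752533)/ln(0.78459) ≈ 1.1720.
Then |x_4 − x*| ≈ |x_3 − x*|·(|x_3 − x*|/|x_2 − x*|)^p = 3.640e-2·(0.752533)^1.1720 = 3.640e-2·0.716618 ≈ 0.02608.

2.6e-2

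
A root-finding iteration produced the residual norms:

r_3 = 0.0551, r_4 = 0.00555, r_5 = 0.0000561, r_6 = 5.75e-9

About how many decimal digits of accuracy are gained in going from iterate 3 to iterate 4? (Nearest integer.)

1

Digits gained ≈ log₁₀(r_3/r_4) = log₁₀(0.0551/0.00555) = log₁₀(9.92793) ≈ 0.997.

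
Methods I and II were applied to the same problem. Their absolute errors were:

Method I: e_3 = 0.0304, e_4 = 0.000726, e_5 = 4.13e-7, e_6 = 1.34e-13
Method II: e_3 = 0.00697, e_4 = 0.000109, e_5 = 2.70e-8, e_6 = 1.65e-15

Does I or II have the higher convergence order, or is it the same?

Method I: p ≈ ln(1.34e-13/4.13e-7)/ln(4.13e-7/0.000726) ≈ 2.00.
Method II: p ≈ ln(1.65e-15/2.70e-8)/ln(2.70e-8/0.000109) ≈ 2.00.
Both orders ≈ 2.0 — effectively the same.

same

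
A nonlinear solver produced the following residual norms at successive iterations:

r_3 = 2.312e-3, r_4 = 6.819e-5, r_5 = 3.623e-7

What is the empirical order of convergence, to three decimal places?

p ≈ ln(r_5/r_4) / ln(r_4/r_3)
  = ln(3.623e-7/6.819e-5) / ln(6.819e-5/2.312e-3)
  = ln(0.0053131) / ln(0.0294939)
  = -5.237580 / -3.523572 ≈ 1.486440

1.486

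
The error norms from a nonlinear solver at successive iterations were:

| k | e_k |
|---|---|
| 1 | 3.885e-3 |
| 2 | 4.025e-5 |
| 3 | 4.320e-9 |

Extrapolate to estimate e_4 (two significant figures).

First estimate the order: p ≈ ln(e_3/e_2) / ln(e_2/e_1) = ln(4.320e-9/4.025e-5)/ln(4.025e-5/3.885e-3) = ln(0.000107329)/ln(0.0103604) ≈ 2.0000.
Then e_4 ≈ e_3·(e_3/e_2)^p = 4.320e-9·(0.000107329)^2.0000 = 4.320e-9·1.15195e-08 ≈ 4.976e-17.

5.0e-17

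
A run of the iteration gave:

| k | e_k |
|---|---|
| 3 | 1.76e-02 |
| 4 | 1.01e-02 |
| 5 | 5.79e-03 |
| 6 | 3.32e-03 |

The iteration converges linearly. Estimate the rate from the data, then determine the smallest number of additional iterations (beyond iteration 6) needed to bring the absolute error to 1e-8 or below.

23

Rate ρ ≈ e_6/e_5 = 3.32e-03/5.79e-03 = 0.5734.
After j more steps, e_{6+j} ≈ 3.32e-03·ρ^j; need ρ^j ≤ 1e-8/3.32e-03 = 3.01205e-06.
j ≥ ln(3.01205e-06)/ln(0.5734) = -12.7129/-0.55617 = 22.858.
So 23 more iterations are needed.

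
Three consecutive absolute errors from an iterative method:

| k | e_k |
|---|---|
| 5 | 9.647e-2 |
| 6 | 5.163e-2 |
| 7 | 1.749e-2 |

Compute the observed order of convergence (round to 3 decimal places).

p ≈ ln(e_7/e_6) / ln(e_6/e_5)
  = ln(1.749e-2/5.163e-2) / ln(5.163e-2/9.647e-2)
  = ln(0.338757) / ln(0.535192)
  = -1.082472 / -0.625130 ≈ 1.731595

1.732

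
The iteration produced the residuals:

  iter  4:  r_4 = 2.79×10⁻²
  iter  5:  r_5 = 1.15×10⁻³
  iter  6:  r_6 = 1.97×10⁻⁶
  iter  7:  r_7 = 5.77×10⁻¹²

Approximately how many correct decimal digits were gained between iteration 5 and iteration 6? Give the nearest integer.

Digits gained ≈ log₁₀(r_5/r_6) = log₁₀(1.15×10⁻³/1.97×10⁻⁶) = log₁₀(583.756) ≈ 2.766.

3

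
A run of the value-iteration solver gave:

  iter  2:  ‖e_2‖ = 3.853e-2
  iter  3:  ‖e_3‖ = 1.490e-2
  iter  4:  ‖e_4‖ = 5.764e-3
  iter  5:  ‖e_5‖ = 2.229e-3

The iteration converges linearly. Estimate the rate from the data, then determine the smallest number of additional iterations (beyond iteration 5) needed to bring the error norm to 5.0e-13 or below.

24

Rate ρ ≈ ‖e_5‖/‖e_4‖ = 2.229e-3/5.764e-3 = 0.3867.
After j more steps, ‖e_{5+j}‖ ≈ 2.229e-3·ρ^j; need ρ^j ≤ 5.0e-13/2.229e-3 = 2.24316e-10.
j ≥ ln(2.24316e-10)/ln(0.3867) = -22.2180/-0.95011 = 23.385.
So 24 more iterations are needed.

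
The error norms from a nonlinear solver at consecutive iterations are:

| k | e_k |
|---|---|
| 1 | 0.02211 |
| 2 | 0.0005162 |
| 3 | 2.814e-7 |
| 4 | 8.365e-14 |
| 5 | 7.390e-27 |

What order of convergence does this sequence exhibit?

2

Consecutive ratios: e_5/e_4 = 7.390e-27/8.365e-14 = 8.83443e-14, e_4/e_3 = 8.365e-14/2.814e-7 = 2.97264e-07.
p ≈ ln(8.83443e-14)/ln(2.97264e-07) = -30.0575/-15.0286 ≈ 2.00.
So the convergence is quadratic (order 2).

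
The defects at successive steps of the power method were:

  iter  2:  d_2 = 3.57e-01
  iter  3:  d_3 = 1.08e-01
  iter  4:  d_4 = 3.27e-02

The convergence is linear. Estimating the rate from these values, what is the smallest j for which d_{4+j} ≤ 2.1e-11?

18

Rate ρ ≈ d_4/d_3 = 3.27e-02/1.08e-01 = 0.3028.
After j more steps, d_{4+j} ≈ 3.27e-02·ρ^j; need ρ^j ≤ 2.1e-11/3.27e-02 = 6.42202e-10.
j ≥ ln(6.42202e-10)/ln(0.3028) = -21.1661/-1.19468 = 17.717.
So 18 more iterations are needed.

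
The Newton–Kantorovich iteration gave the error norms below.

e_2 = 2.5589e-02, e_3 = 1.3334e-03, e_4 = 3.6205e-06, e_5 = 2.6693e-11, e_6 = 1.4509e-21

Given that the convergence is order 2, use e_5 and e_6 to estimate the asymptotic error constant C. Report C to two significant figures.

C ≈ e_6 / e_5^2
  = 1.4509e-21 / (2.6693e-11)^2
  = 1.4509e-21 / 7.12516e-22 ≈ 2.0363

2.0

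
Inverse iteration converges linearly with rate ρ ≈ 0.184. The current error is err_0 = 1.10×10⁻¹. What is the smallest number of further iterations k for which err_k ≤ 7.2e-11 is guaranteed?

13

After k steps, err_k ≈ 1.10×10⁻¹·0.184^k.
Need 0.184^k ≤ 7.2e-11/1.10×10⁻¹ = 6.54545e-10.
k ≥ ln(6.54545e-10)/ln(0.184) = -21.1471/-1.69282 = 12.492.
Smallest integer k = 13.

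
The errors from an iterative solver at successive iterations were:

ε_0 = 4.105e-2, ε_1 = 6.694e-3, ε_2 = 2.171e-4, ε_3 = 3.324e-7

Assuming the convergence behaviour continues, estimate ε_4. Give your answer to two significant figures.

1.6e-12

First estimate the order: p ≈ ln(ε_3/ε_2) / ln(ε_2/ε_1) = ln(3.324e-7/2.171e-4)/ln(2.171e-4/6.694e-3) = ln(0.00153109)/ln(0.032432) ≈ 1.8905.
Then ε_4 ≈ ε_3·(ε_3/ε_2)^p = 3.324e-7·(0.00153109)^1.8905 = 3.324e-7·4.76699e-06 ≈ 1.585e-12.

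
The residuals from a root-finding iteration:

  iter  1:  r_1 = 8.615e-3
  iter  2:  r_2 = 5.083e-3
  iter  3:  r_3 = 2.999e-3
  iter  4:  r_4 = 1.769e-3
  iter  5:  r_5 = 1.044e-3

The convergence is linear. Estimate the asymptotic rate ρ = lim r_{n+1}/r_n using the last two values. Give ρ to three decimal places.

ρ ≈ r_5/r_4 = 1.044e-3/1.769e-3 = 0.59016

0.590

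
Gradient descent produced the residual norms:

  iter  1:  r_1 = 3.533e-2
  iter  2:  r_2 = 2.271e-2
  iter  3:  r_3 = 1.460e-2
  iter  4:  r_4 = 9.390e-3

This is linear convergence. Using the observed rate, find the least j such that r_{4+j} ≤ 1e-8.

Rate ρ ≈ r_4/r_3 = 9.390e-3/1.460e-2 = 0.6432.
After j more steps, r_{4+j} ≈ 9.390e-3·ρ^j; need ρ^j ≤ 1e-8/9.390e-3 = 1.06496e-06.
j ≥ ln(1.06496e-06)/ln(0.6432) = -13.7526/-0.44130 = 31.164.
So 32 more iterations are needed.

32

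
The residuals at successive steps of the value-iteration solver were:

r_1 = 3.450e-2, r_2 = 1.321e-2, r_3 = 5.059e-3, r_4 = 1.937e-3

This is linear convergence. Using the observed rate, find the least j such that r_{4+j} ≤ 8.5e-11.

Rate ρ ≈ r_4/r_3 = 1.937e-3/5.059e-3 = 0.3829.
After j more steps, r_{4+j} ≈ 1.937e-3·ρ^j; need ρ^j ≤ 8.5e-11/1.937e-3 = 4.38823e-08.
j ≥ ln(4.38823e-08)/ln(0.3829) = -16.9418/-0.95998 = 17.648.
So 18 more iterations are needed.

18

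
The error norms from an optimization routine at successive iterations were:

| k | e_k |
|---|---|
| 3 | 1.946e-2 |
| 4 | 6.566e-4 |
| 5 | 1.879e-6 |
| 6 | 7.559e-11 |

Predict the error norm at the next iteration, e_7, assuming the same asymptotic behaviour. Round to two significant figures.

First estimate the order: p ≈ ln(e_6/e_5) / ln(e_5/e_4) = ln(7.559e-11/1.879e-6)/ln(1.879e-6/6.566e-4) = ln(4.02288e-05)/ln(0.00286171) ≈ 1.7282.
Then e_7 ≈ e_6·(e_6/e_5)^p = 7.559e-11·(4.02288e-05)^1.7282 = 7.559e-11·2.53373e-08 ≈ 1.915e-18.

1.9e-18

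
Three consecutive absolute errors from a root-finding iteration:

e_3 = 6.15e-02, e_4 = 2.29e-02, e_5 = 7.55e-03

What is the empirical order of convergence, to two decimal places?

1.12

p ≈ ln(e_5/e_4) / ln(e_4/e_3)
  = ln(7.55e-03/2.29e-02) / ln(2.29e-02/6.15e-02)
  = ln(0.329694) / ln(0.372358)
  = -1.10959 / -0.98790 ≈ 1.12318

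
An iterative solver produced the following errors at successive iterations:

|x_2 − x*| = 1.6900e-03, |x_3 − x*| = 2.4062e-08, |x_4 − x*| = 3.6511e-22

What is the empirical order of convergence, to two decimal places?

p ≈ ln(|x_4 − x*|/|x_3 − x*|) / ln(|x_3 − x*|/|x_2 − x*|)
  = ln(3.6511e-22/2.4062e-08) / ln(2.4062e-08/1.6900e-03)
  = ln(1.51737e-14) / ln(1.42379e-05)
  = -31.81921 / -11.15960 ≈ 2.85129

2.85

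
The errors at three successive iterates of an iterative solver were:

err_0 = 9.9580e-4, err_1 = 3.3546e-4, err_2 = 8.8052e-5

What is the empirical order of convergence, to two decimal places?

1.23

p ≈ ln(err_2/err_1) / ln(err_1/err_0)
  = ln(8.8052e-5/3.3546e-4) / ln(3.3546e-4/9.9580e-4)
  = ln(0.262481) / ln(0.336875)
  = -1.33758 / -1.08804 ≈ 1.22935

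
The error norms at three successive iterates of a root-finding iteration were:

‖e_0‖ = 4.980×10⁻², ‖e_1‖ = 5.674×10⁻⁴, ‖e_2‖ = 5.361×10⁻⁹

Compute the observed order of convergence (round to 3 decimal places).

2.586

p ≈ ln(‖e_2‖/‖e_1‖) / ln(‖e_1‖/‖e_0‖)
  = ln(5.361×10⁻⁹/5.674×10⁻⁴) / ln(5.674×10⁻⁴/4.980×10⁻²)
  = ln(9.44836e-06) / ln(0.0113936)
  = -11.569669 / -4.474703 ≈ 2.585572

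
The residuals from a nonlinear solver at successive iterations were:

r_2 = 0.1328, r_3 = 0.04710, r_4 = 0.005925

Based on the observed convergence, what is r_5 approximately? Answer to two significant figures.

9.4e-5

First estimate the order: p ≈ ln(r_4/r_3) / ln(r_3/r_2) = ln(0.005925/0.04710)/ln(0.04710/0.1328) = ln(0.125796)/ln(0.354669) ≈ 2.0000.
Then r_5 ≈ r_4·(r_4/r_3)^p = 0.005925·(0.125796)^2.0000 = 0.005925·0.0158246 ≈ 9.376e-05.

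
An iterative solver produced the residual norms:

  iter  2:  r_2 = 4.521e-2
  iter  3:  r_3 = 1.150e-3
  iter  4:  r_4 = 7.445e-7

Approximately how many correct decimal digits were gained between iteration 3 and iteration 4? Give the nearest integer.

3

Digits gained ≈ log₁₀(r_3/r_4) = log₁₀(1.150e-3/7.445e-7) = log₁₀(1544.66) ≈ 3.189.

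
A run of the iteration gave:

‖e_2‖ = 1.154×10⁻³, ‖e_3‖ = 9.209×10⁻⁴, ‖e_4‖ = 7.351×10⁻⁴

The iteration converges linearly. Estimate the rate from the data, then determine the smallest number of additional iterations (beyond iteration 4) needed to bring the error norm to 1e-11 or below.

Rate ρ ≈ ‖e_4‖/‖e_3‖ = 7.351×10⁻⁴/9.209×10⁻⁴ = 0.7982.
After j more steps, ‖e_{4+j}‖ ≈ 7.351×10⁻⁴·ρ^j; need ρ^j ≤ 1e-11/7.351×10⁻⁴ = 1.36036e-08.
j ≥ ln(1.36036e-08)/ln(0.7982) = -18.1129/-0.22540 = 80.359.
So 81 more iterations are needed.

81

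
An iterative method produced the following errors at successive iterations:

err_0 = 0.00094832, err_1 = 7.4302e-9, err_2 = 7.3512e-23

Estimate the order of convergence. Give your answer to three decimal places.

2.743

p ≈ ln(err_2/err_1) / ln(err_1/err_0)
  = ln(7.3512e-23/7.4302e-9) / ln(7.4302e-9/0.00094832)
  = ln(9.89368e-15) / ln(7.83512e-06)
  = -32.246880 / -11.756894 ≈ 2.742806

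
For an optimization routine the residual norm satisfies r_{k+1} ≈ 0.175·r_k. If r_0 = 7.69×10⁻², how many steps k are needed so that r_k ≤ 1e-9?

After k steps, r_k ≈ 7.69×10⁻²·0.175^k.
Need 0.175^k ≤ 1e-9/7.69×10⁻² = 1.30039e-08.
k ≥ ln(1.30039e-08)/ln(0.175) = -18.1580/-1.74297 = 10.418.
Smallest integer k = 11.

11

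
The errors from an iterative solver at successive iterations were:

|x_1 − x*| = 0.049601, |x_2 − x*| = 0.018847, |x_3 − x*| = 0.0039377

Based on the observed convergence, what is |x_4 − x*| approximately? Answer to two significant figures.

First estimate the order: p ≈ ln(|x_3 − x*|/|x_2 − x*|) / ln(|x_2 − x*|/|x_1 − x*|) = ln(0.0039377/0.018847)/ln(0.018847/0.049601) = ln(0.20893)/ln(0.379972) ≈ 1.6181.
Then |x_4 − x*| ≈ |x_3 − x*|·(|x_3 − x*|/|x_2 − x*|)^p = 0.0039377·(0.20893)^1.6181 = 0.0039377·0.0793767 ≈ 0.0003126.

3.1e-4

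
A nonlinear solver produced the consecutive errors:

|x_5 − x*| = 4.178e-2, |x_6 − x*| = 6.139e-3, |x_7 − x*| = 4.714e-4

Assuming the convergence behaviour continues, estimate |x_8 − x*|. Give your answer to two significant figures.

First estimate the order: p ≈ ln(|x_7 − x*|/|x_6 − x*|) / ln(|x_6 − x*|/|x_5 − x*|) = ln(4.714e-4/6.139e-3)/ln(6.139e-3/4.178e-2) = ln(0.0767878)/ln(0.146936) ≈ 1.3384.
Then |x_8 − x*| ≈ |x_7 − x*|·(|x_7 − x*|/|x_6 − x*|)^p = 4.714e-4·(0.0767878)^1.3384 = 4.714e-4·0.0322163 ≈ 1.519e-05.

1.5e-5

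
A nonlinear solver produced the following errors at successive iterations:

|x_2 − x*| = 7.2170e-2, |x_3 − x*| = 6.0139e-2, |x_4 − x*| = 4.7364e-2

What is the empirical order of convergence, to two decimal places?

p ≈ ln(|x_4 − x*|/|x_3 − x*|) / ln(|x_3 − x*|/|x_2 − x*|)
  = ln(4.7364e-2/6.0139e-2) / ln(6.0139e-2/7.2170e-2)
  = ln(0.787575) / ln(0.833296)
  = -0.23880 / -0.18237 ≈ 1.30943

1.31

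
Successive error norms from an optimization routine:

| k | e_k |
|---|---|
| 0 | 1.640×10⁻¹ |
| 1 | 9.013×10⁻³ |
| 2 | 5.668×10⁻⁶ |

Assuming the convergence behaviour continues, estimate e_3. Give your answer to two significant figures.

First estimate the order: p ≈ ln(e_2/e_1) / ln(e_1/e_0) = ln(5.668×10⁻⁶/9.013×10⁻³)/ln(9.013×10⁻³/1.640×10⁻¹) = ln(0.000628869)/ln(0.0549573) ≈ 2.5409.
Then e_3 ≈ e_2·(e_2/e_1)^p = 5.668×10⁻⁶·(0.000628869)^2.5409 = 5.668×10⁻⁶·7.33604e-09 ≈ 4.158e-14.

4.2e-14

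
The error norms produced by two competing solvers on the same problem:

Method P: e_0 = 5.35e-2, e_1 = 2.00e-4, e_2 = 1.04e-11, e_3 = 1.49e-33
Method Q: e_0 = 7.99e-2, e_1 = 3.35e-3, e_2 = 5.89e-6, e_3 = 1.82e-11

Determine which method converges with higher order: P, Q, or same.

Method P: p ≈ ln(1.49e-33/1.04e-11)/ln(1.04e-11/2.00e-4) ≈ 3.00.
Method Q: p ≈ ln(1.82e-11/5.89e-6)/ln(5.89e-6/3.35e-3) ≈ 2.00.
Method P has the higher order (≈3.0 vs ≈2.0).

P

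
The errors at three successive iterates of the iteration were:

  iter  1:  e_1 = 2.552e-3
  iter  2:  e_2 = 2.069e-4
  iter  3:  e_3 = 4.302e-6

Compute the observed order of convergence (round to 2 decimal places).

1.54

p ≈ ln(e_3/e_2) / ln(e_2/e_1)
  = ln(4.302e-6/2.069e-4) / ln(2.069e-4/2.552e-3)
  = ln(0.0207927) / ln(0.0810737)
  = -3.87315 / -2.51240 ≈ 1.54161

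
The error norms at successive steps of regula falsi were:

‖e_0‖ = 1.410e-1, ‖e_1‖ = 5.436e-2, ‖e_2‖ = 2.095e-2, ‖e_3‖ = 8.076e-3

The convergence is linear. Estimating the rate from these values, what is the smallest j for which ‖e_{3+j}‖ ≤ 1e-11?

22

Rate ρ ≈ ‖e_3‖/‖e_2‖ = 8.076e-3/2.095e-2 = 0.3855.
After j more steps, ‖e_{3+j}‖ ≈ 8.076e-3·ρ^j; need ρ^j ≤ 1e-11/8.076e-3 = 1.23824e-09.
j ≥ ln(1.23824e-09)/ln(0.3855) = -20.5096/-0.95321 = 21.516.
So 22 more iterations are needed.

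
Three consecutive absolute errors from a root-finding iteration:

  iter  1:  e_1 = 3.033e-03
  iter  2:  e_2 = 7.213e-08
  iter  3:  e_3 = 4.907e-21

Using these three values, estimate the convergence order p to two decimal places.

p ≈ ln(e_3/e_2) / ln(e_2/e_1)
  = ln(4.907e-21/7.213e-08) / ln(7.213e-08/3.033e-03)
  = ln(6.80299e-14) / ln(2.37817e-05)
  = -30.31883 / -10.64659 ≈ 2.84775

2.85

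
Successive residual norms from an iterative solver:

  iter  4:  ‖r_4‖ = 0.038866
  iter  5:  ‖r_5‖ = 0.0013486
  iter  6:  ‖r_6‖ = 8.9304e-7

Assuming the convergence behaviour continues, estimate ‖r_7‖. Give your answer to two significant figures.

1.1e-13

First estimate the order: p ≈ ln(‖r_6‖/‖r_5‖) / ln(‖r_5‖/‖r_4‖) = ln(8.9304e-7/0.0013486)/ln(0.0013486/0.038866) = ln(0.000662198)/ln(0.0346987) ≈ 2.1779.
Then ‖r_7‖ ≈ ‖r_6‖·(‖r_6‖/‖r_5‖)^p = 8.9304e-7·(0.000662198)^2.1779 = 8.9304e-7·1.19242e-07 ≈ 1.065e-13.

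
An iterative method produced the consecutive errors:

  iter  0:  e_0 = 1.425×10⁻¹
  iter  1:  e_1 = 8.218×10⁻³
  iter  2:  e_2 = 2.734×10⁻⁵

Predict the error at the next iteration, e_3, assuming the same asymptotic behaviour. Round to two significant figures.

3.0e-10

First estimate the order: p ≈ ln(e_2/e_1) / ln(e_1/e_0) = ln(2.734×10⁻⁵/8.218×10⁻³)/ln(8.218×10⁻³/1.425×10⁻¹) = ln(0.00332684)/ln(0.0576702) ≈ 1.9999.
Then e_3 ≈ e_2·(e_2/e_1)^p = 2.734×10⁻⁵·(0.00332684)^1.9999 = 2.734×10⁻⁵·1.10742e-05 ≈ 3.028e-10.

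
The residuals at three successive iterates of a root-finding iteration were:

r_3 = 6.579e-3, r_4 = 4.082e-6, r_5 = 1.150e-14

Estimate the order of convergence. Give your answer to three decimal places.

p ≈ ln(r_5/r_4) / ln(r_4/r_3)
  = ln(1.150e-14/4.082e-6) / ln(4.082e-6/6.579e-3)
  = ln(2.81725e-09) / ln(0.000620459)
  = -19.687505 / -7.385051 ≈ 2.665859

2.666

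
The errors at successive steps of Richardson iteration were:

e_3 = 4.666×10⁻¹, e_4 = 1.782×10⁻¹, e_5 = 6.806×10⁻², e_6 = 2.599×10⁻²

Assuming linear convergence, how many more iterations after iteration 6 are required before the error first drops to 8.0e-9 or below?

Rate ρ ≈ e_6/e_5 = 2.599×10⁻²/6.806×10⁻² = 0.3819.
After j more steps, e_{6+j} ≈ 2.599×10⁻²·ρ^j; need ρ^j ≤ 8.0e-9/2.599×10⁻² = 3.07811e-07.
j ≥ ln(3.07811e-07)/ln(0.3819) = -14.9938/-0.96260 = 15.576.
So 16 more iterations are needed.

16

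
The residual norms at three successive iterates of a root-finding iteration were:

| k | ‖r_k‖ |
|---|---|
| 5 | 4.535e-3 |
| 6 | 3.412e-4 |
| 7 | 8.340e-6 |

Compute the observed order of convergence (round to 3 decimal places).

1.435

p ≈ ln(‖r_7‖/‖r_6‖) / ln(‖r_6‖/‖r_5‖)
  = ln(8.340e-6/3.412e-4) / ln(3.412e-4/4.535e-3)
  = ln(0.0244431) / ln(0.075237)
  = -3.711407 / -2.587112 ≈ 1.434575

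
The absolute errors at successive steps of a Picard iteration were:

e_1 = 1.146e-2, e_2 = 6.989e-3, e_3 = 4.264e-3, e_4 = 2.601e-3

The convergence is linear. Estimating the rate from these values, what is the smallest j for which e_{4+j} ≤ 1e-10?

35

Rate ρ ≈ e_4/e_3 = 2.601e-3/4.264e-3 = 0.6100.
After j more steps, e_{4+j} ≈ 2.601e-3·ρ^j; need ρ^j ≤ 1e-10/2.601e-3 = 3.84468e-08.
j ≥ ln(3.84468e-08)/ln(0.6100) = -17.0740/-0.49430 = 34.542.
So 35 more iterations are needed.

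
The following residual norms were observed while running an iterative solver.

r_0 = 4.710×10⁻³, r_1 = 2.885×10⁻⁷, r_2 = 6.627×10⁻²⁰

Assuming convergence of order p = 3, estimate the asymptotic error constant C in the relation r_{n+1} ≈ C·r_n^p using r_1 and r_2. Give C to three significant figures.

2.76

C ≈ r_2 / r_1^3
  = 6.627×10⁻²⁰ / (2.885×10⁻⁷)^3
  = 6.627×10⁻²⁰ / 2.40125e-20 ≈ 2.7598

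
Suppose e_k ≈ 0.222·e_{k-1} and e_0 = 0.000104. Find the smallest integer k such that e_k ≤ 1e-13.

14

After k steps, e_k ≈ 0.000104·0.222^k.
Need 0.222^k ≤ 1e-13/0.000104 = 9.61538e-10.
k ≥ ln(9.61538e-10)/ln(0.222) = -20.7625/-1.50508 = 13.795.
Smallest integer k = 14.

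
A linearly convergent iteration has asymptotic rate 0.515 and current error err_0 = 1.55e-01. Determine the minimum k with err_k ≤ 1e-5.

15

After k steps, err_k ≈ 1.55e-01·0.515^k.
Need 0.515^k ≤ 1e-5/1.55e-01 = 6.45161e-05.
k ≥ ln(6.45161e-05)/ln(0.515) = -9.6486/-0.66359 = 14.540.
Smallest integer k = 15.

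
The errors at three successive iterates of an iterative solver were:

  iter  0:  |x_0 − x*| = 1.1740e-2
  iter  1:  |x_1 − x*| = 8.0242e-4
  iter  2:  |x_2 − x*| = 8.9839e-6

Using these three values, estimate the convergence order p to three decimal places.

p ≈ ln(|x_2 − x*|/|x_1 − x*|) / ln(|x_1 − x*|/|x_0 − x*|)
  = ln(8.9839e-6/8.0242e-4) / ln(8.0242e-4/1.1740e-2)
  = ln(0.011196) / ln(0.0683492)
  = -4.492199 / -2.683125 ≈ 1.674241

1.674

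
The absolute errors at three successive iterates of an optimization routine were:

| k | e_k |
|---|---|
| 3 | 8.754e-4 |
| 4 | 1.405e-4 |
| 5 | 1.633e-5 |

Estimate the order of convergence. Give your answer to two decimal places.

p ≈ ln(e_5/e_4) / ln(e_4/e_3)
  = ln(1.633e-5/1.405e-4) / ln(1.405e-4/8.754e-4)
  = ln(0.116228) / ln(0.160498)
  = -2.15220 / -1.82947 ≈ 1.17641

1.18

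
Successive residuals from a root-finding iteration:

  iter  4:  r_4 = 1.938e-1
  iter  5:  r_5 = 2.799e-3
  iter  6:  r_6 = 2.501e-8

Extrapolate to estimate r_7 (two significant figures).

3.5e-22

First estimate the order: p ≈ ln(r_6/r_5) / ln(r_5/r_4) = ln(2.501e-8/2.799e-3)/ln(2.799e-3/1.938e-1) = ln(8.93533e-06)/ln(0.0144427) ≈ 2.7434.
Then r_7 ≈ r_6·(r_6/r_5)^p = 2.501e-8·(8.93533e-06)^2.7434 = 2.501e-8·1.40889e-14 ≈ 3.524e-22.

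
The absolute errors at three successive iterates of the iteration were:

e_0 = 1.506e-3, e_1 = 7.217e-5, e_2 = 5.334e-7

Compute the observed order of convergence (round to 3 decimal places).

p ≈ ln(e_2/e_1) / ln(e_1/e_0)
  = ln(5.334e-7/7.217e-5) / ln(7.217e-5/1.506e-3)
  = ln(0.00739088) / ln(0.0479216)
  = -4.907508 / -3.038189 ≈ 1.615274

1.615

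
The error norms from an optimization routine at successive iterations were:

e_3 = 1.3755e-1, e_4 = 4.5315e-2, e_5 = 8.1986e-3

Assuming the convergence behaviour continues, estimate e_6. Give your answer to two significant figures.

5.9e-4

First estimate the order: p ≈ ln(e_5/e_4) / ln(e_4/e_3) = ln(8.1986e-3/4.5315e-2)/ln(4.5315e-2/1.3755e-1) = ln(0.180925)/ln(0.329444) ≈ 1.5398.
Then e_6 ≈ e_5·(e_5/e_4)^p = 8.1986e-3·(0.180925)^1.5398 = 8.1986e-3·0.0718946 ≈ 0.0005894.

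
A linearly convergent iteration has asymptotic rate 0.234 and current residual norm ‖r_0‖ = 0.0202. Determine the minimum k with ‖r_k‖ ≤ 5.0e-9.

11

After k steps, ‖r_k‖ ≈ 0.0202·0.234^k.
Need 0.234^k ≤ 5.0e-9/0.0202 = 2.47525e-07.
k ≥ ln(2.47525e-07)/ln(0.234) = -15.2118/-1.45243 = 10.473.
Smallest integer k = 11.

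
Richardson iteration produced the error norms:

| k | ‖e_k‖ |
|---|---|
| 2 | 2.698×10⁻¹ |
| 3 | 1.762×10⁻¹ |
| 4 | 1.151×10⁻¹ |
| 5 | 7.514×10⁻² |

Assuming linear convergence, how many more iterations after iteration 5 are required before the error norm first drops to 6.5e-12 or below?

Rate ρ ≈ ‖e_5‖/‖e_4‖ = 7.514×10⁻²/1.151×10⁻¹ = 0.6528.
After j more steps, ‖e_{5+j}‖ ≈ 7.514×10⁻²·ρ^j; need ρ^j ≤ 6.5e-12/7.514×10⁻² = 8.65052e-11.
j ≥ ln(8.65052e-11)/ln(0.6528) = -23.1708/-0.42648 = 54.330.
So 55 more iterations are needed.

55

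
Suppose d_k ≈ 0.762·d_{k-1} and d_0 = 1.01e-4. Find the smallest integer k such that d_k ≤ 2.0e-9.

40

After k steps, d_k ≈ 1.01e-4·0.762^k.
Need 0.762^k ≤ 2.0e-9/1.01e-4 = 1.9802e-05.
k ≥ ln(1.9802e-05)/ln(0.762) = -10.8297/-0.27181 = 39.843.
Smallest integer k = 40.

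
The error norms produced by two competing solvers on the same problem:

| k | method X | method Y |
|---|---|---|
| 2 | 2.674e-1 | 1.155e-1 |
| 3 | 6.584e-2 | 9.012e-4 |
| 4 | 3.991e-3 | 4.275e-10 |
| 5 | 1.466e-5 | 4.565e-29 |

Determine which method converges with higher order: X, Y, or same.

Method X: p ≈ ln(1.466e-5/3.991e-3)/ln(3.991e-3/6.584e-2) ≈ 2.00.
Method Y: p ≈ ln(4.565e-29/4.275e-10)/ln(4.275e-10/9.012e-4) ≈ 3.00.
Method Y has the higher order (≈3.0 vs ≈2.0).

Y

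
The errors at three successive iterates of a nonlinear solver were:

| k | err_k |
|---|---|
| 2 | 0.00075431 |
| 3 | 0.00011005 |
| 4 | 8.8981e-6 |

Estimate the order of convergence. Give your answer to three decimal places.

p ≈ ln(err_4/err_3) / ln(err_3/err_2)
  = ln(8.8981e-6/0.00011005) / ln(0.00011005/0.00075431)
  = ln(0.0808551) / ln(0.145895)
  = -2.515097 / -1.924868 ≈ 1.306633

1.307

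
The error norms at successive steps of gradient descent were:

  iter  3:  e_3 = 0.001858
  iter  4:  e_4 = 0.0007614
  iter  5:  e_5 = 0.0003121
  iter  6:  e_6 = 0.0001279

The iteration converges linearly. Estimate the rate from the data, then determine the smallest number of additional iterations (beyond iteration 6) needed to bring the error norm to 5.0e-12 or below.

Rate ρ ≈ e_6/e_5 = 0.0001279/0.0003121 = 0.4098.
After j more steps, e_{6+j} ≈ 0.0001279·ρ^j; need ρ^j ≤ 5.0e-12/0.0001279 = 3.9093e-08.
j ≥ ln(3.9093e-08)/ln(0.4098) = -17.0573/-0.89209 = 19.121.
So 20 more iterations are needed.

20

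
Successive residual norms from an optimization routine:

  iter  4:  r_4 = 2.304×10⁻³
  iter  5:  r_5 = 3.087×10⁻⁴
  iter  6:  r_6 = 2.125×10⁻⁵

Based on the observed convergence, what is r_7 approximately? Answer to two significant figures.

6.0e-7

First estimate the order: p ≈ ln(r_6/r_5) / ln(r_5/r_4) = ln(2.125×10⁻⁵/3.087×10⁻⁴)/ln(3.087×10⁻⁴/2.304×10⁻³) = ln(0.0688371)/ln(0.133984) ≈ 1.3313.
Then r_7 ≈ r_6·(r_6/r_5)^p = 2.125×10⁻⁵·(0.0688371)^1.3313 = 2.125×10⁻⁵·0.0283657 ≈ 6.028e-07.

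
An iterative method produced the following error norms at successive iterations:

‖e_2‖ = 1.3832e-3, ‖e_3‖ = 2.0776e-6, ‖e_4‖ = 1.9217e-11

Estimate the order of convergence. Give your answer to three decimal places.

1.783

p ≈ ln(‖e_4‖/‖e_3‖) / ln(‖e_3‖/‖e_2‖)
  = ln(1.9217e-11/2.0776e-6) / ln(2.0776e-6/1.3832e-3)
  = ln(9.24961e-06) / ln(0.00150202)
  = -11.590929 / -6.500944 ≈ 1.782961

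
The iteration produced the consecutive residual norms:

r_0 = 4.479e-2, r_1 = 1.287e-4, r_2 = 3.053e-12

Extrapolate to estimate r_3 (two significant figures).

4.1e-35

First estimate the order: p ≈ ln(r_2/r_1) / ln(r_1/r_0) = ln(3.053e-12/1.287e-4)/ln(1.287e-4/4.479e-2) = ln(2.37218e-08)/ln(0.00287341) ≈ 3.0000.
Then r_3 ≈ r_2·(r_2/r_1)^p = 3.053e-12·(2.37218e-08)^3.0000 = 3.053e-12·1.33488e-23 ≈ 4.075e-35.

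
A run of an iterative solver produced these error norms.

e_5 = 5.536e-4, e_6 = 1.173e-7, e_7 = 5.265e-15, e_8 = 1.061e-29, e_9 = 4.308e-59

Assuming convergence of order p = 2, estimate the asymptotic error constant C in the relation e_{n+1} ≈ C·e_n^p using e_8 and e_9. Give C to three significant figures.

C ≈ e_9 / e_8^2
  = 4.308e-59 / (1.061e-29)^2
  = 4.308e-59 / 1.12572e-58 ≈ 0.38269

0.383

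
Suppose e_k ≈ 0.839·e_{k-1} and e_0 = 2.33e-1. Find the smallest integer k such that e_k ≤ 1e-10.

After k steps, e_k ≈ 2.33e-1·0.839^k.
Need 0.839^k ≤ 1e-10/2.33e-1 = 4.29185e-10.
k ≥ ln(4.29185e-10)/ln(0.839) = -21.5691/-0.17554 = 122.873.
Smallest integer k = 123.

123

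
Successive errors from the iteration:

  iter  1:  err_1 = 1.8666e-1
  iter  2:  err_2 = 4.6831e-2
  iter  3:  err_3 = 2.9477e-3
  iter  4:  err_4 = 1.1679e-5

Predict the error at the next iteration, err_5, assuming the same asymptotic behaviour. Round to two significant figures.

1.8e-10

First estimate the order: p ≈ ln(err_4/err_3) / ln(err_3/err_2) = ln(1.1679e-5/2.9477e-3)/ln(2.9477e-3/4.6831e-2) = ln(0.00396207)/ln(0.0629433) ≈ 2.0000.
Then err_5 ≈ err_4·(err_4/err_3)^p = 1.1679e-5·(0.00396207)^2.0000 = 1.1679e-5·1.5698e-05 ≈ 1.833e-10.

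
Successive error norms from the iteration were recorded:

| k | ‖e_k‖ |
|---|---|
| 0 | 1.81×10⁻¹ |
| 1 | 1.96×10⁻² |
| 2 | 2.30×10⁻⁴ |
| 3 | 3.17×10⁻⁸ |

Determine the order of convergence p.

Consecutive ratios: ‖e_3‖/‖e_2‖ = 3.17×10⁻⁸/2.30×10⁻⁴ = 0.000137826, ‖e_2‖/‖e_1‖ = 2.30×10⁻⁴/1.96×10⁻² = 0.0117347.
p ≈ ln(0.000137826)/ln(0.0117347) = -8.8895/-4.4452 ≈ 2.00.
So the convergence is quadratic (order 2).

2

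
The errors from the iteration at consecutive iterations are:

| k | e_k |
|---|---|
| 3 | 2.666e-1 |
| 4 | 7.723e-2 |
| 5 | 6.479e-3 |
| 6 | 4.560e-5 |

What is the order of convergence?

2

Consecutive ratios: e_6/e_5 = 4.560e-5/6.479e-3 = 0.00703812, e_5/e_4 = 6.479e-3/7.723e-2 = 0.0838923.
p ≈ ln(0.00703812)/ln(0.0838923) = -4.9564/-2.4782 ≈ 2.00.
So the convergence is quadratic (order 2).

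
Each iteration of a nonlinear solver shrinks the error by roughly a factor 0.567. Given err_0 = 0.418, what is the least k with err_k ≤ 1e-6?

23

After k steps, err_k ≈ 0.418·0.567^k.
Need 0.567^k ≤ 1e-6/0.418 = 2.39234e-06.
k ≥ ln(2.39234e-06)/ln(0.567) = -12.9432/-0.56740 = 22.811.
Smallest integer k = 23.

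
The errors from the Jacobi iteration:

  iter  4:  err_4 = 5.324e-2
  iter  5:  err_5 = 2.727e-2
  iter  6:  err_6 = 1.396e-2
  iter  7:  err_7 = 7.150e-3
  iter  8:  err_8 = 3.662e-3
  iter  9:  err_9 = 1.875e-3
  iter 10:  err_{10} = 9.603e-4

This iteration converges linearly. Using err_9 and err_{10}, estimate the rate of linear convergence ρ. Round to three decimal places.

ρ ≈ err_{10}/err_9 = 9.603e-4/1.875e-3 = 0.51216

0.512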